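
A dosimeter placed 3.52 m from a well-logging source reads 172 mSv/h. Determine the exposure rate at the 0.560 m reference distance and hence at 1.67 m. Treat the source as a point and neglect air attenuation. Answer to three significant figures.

6800 mSv/h; 764 mSv/h

Applying the 1/r² law,
At 0.560 m: (3.52/0.560)² = 39.51, so 172 × 39.51 = 6796 mSv/h
At 1.67 m: 6796 × (0.560/1.67)² = 6796 × 0.1124 = 763.9 mSv/h.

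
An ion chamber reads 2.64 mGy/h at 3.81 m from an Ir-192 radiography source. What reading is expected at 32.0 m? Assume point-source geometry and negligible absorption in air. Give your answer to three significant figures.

0.0374 mGy/h

Using I₁d₁² = I₂d₂², the rate at 32.0 m is
(3.81/32.0)² = 0.01418, so 2.64 × 0.01418 = 0.03744 mGy/h.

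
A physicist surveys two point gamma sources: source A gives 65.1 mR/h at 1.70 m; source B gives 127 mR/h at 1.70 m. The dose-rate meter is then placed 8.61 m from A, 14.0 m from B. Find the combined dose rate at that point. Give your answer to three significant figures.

Each source contributes Iᵢ·(dᵢ/rᵢ)²; contributions add.
A: 65.1 × (1.70/8.61)² = 2.538 mR/h
B: 127 × (1.70/14.0)² = 1.873 mR/h
Total = 2.538 + 1.873 = 4.411 mR/h.

4.41 mR/h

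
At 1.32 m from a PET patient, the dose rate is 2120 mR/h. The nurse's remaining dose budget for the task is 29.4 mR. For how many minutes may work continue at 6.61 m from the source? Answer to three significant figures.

20.9 min

Intensity scales as (d₁/d₂)², so rate at 6.61 m:
2120 × (1.32/6.61)² = 2120 × 0.03988 = 84.55 mR/h.
Stay time = 29.4 mR ÷ 84.55 mR/h = 0.3477 h = 20.86 min.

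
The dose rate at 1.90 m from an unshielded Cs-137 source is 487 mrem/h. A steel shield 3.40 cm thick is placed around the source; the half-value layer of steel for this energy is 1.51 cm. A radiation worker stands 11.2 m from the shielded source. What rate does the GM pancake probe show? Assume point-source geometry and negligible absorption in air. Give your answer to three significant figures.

2.94 mrem/h

Distance alone: (1.90/11.2)² = 0.02878, so 487 × 0.02878 = 14.02 mrem/h.
Shield: 3.40/1.51 = 2.252 half-value layers → attenuation 2^(−2.252) = 0.2099.
Combined: 14.02 × 0.2099 = 2.943 mrem/h.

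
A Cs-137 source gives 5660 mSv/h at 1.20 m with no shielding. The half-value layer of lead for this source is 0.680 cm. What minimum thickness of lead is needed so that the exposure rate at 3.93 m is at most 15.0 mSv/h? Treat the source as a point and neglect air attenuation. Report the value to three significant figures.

At 3.93 m, distance alone gives 5660 × (1.20/3.93)² = 5660 × 0.09323 = 527.7 mSv/h.
Further attenuation needed: 527.7/15.0 = 35.18.
n = log₂(35.18) = 5.137 half-value layers.
Thickness = 5.137 × 0.680 cm = 3.493 cm.

3.49 cm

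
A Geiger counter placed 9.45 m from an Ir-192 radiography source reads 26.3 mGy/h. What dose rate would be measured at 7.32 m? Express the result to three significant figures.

43.8 mGy/h

Using I₁d₁² = I₂d₂², scaling from 9.45 m to 7.32 m:
26.3 × (9.45/7.32)² = 26.3 × 1.667 = 43.84 mGy/h.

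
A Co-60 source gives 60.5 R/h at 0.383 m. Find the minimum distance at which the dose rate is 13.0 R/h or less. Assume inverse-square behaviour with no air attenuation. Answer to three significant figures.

0.826 m

Intensity scales as (d₁/d₂)², so d₂ = d₁·√(I₁/I₂).
I₁/I₂ = 60.5/13.0 = 4.654, so d₂ = 0.383 × √4.654 = 0.8263 m.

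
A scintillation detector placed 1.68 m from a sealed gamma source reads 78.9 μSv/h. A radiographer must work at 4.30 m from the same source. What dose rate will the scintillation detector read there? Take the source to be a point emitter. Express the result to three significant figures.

By the inverse-square law, scaling from 1.68 m to 4.30 m:
78.9 × (1.68/4.30)² = 78.9 × 0.1526 = 12.04 μSv/h.

12.0 μSv/h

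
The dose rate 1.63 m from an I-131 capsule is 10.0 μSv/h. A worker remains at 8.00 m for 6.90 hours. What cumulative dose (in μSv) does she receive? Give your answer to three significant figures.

2.86 μSv

Intensity scales as (d₁/d₂)², so rate at 8.00 m:
10.0 × (1.63/8.00)² = 10.0 × 0.04151 = 0.4151 μSv/h.
Dose = rate × time = 0.4151 μSv/h × 6.900 h = 2.864 μSv.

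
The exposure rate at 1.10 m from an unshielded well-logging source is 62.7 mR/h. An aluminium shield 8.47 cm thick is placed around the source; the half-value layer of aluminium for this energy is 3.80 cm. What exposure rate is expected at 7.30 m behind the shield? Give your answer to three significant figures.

0.304 mR/h

Distance alone: 62.7 × (1.10/7.30)² = 62.7 × 0.02271 = 1.424 mR/h.
Shield: 8.47/3.80 = 2.229 half-value layers → attenuation 2^(−2.229) = 0.2133.
Combined: 1.424 × 0.2133 = 0.3037 mR/h.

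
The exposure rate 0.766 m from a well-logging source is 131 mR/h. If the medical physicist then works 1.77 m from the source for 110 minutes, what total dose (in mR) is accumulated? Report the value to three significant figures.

Applying the 1/r² law, rate at 1.77 m:
(0.766/1.77)² = 0.1873, so 131 × 0.1873 = 24.54 mR/h.
Dose = rate × time = 24.54 mR/h × 1.833 h = 44.98 mR.

45.0 mR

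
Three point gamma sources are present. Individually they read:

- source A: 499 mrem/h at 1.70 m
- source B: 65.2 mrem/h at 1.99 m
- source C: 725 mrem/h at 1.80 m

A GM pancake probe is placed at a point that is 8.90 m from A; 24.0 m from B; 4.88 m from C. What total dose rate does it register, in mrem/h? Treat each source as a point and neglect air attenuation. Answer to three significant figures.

Each source contributes Iᵢ·(dᵢ/rᵢ)²; contributions add.
A: 499 × (1.70/8.90)² = 18.21 mrem/h
B: 65.2 × (1.99/24.0)² = 0.4483 mrem/h
C: 725 × (1.80/4.88)² = 98.64 mrem/h
Total = 18.21 + 0.4483 + 98.64 = 117.3 mrem/h.

117 mrem/h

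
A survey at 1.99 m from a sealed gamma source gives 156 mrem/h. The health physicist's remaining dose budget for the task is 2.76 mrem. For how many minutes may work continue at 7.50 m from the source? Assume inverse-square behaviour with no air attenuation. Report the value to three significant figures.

By the inverse-square law, rate at 7.50 m:
156 × (1.99/7.50)² = 156 × 0.07040 = 10.98 mrem/h.
Stay time = 2.76 mrem ÷ 10.98 mrem/h = 0.2514 h = 15.08 min.

15.1 min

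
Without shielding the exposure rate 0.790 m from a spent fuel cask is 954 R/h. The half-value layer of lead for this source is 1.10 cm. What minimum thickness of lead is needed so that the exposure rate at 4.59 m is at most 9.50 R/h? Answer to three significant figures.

At 4.59 m, distance alone gives 954 × (0.790/4.59)² = 954 × 0.02962 = 28.26 R/h.
Further attenuation needed: 28.26/9.50 = 2.975.
n = log₂(2.975) = 1.573 half-value layers.
Thickness = 1.573 × 1.10 cm = 1.730 cm.

1.73 cm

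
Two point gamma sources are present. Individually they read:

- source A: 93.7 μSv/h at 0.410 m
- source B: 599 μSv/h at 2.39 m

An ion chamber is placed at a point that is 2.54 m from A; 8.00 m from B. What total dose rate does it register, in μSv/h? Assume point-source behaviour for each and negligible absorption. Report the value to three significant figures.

By superposition, sum each source's inverse-square contribution:
A: 93.7 × (0.410/2.54)² = 2.441 μSv/h
B: 599 × (2.39/8.00)² = 53.46 μSv/h
Total = 2.441 + 53.46 = 55.90 μSv/h.

55.9 μSv/h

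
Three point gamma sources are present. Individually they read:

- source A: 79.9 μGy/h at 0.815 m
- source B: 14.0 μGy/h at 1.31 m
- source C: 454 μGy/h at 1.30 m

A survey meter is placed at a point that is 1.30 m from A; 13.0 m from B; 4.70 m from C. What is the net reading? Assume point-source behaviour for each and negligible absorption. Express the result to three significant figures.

66.3 μGy/h

Each source contributes Iᵢ·(dᵢ/rᵢ)²; contributions add.
A: 79.9 × (0.815/1.30)² = 31.40 μGy/h
B: 14.0 × (1.31/13.0)² = 0.1422 μGy/h
C: 454 × (1.30/4.70)² = 34.73 μGy/h
Total = 31.40 + 0.1422 + 34.73 = 66.27 μGy/h.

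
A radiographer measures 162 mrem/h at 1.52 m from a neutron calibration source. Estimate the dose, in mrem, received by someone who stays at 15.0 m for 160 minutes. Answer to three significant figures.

Using I₁d₁² = I₂d₂², rate at 15.0 m:
(1.52/15.0)² = 0.01027, so 162 × 0.01027 = 1.664 mrem/h.
Dose = rate × time = 1.664 mrem/h × 2.667 h = 4.438 mrem.

4.44 mrem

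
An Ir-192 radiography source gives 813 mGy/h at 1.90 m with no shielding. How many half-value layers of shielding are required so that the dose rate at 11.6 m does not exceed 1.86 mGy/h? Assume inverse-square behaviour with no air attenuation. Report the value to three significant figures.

3.55 half-value layers

At 11.6 m, distance alone gives 813 × (1.90/11.6)² = 813 × 0.02683 = 21.81 mGy/h.
Further attenuation needed: 21.81/1.86 = 11.73.
n = log₂(11.73) = 3.552 half-value layers.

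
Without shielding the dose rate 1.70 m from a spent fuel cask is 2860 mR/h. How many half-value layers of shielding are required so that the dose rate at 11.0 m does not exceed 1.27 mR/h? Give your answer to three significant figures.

At 11.0 m, distance alone gives (1.70/11.0)² = 0.02388, so 2860 × 0.02388 = 68.30 mR/h.
Further attenuation needed: 68.30/1.27 = 53.78.
n = log₂(53.78) = 5.749 half-value layers.

5.75 half-value layers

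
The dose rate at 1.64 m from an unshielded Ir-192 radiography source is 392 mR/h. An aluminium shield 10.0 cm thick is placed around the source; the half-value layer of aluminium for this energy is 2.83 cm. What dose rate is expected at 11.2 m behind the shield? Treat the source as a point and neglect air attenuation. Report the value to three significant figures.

Distance alone: 392 × (1.64/11.2)² = 392 × 0.02144 = 8.404 mR/h.
Shield: 10.0/2.83 = 3.534 half-value layers → attenuation 2^(−3.534) = 0.08633.
Combined: 8.404 × 0.08633 = 0.7255 mR/h.

0.726 mR/h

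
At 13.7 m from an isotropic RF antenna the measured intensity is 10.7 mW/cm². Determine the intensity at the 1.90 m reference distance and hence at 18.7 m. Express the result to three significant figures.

556 mW/cm²; 5.74 mW/cm²

Intensity scales as (d₁/d₂)², so
At 1.90 m: (13.7/1.90)² = 51.99, so 10.7 × 51.99 = 556.3 mW/cm²
At 18.7 m: (1.90/18.7)² = 0.01032, so 556.3 × 0.01032 = 5.741 mW/cm².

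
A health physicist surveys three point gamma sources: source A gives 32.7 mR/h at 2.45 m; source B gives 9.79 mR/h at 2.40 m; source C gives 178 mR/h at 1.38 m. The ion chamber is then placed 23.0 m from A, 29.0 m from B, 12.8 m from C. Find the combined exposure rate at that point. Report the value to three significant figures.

By superposition, sum each source's inverse-square contribution:
A: 32.7 × (2.45/23.0)² = 0.3710 mR/h
B: 9.79 × (2.40/29.0)² = 0.06705 mR/h
C: 178 × (1.38/12.8)² = 2.069 mR/h
Total = 0.3710 + 0.06705 + 2.069 = 2.507 mR/h.

2.51 mR/h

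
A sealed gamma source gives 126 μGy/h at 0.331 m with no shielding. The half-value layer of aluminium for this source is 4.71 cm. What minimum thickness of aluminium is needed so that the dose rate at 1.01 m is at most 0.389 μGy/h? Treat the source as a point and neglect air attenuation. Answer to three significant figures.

At 1.01 m, distance alone gives 126 × (0.331/1.01)² = 126 × 0.1074 = 13.53 μGy/h.
Further attenuation needed: 13.53/0.389 = 34.78.
n = log₂(34.78) = 5.120 half-value layers.
Thickness = 5.120 × 4.71 cm = 24.12 cm.

24.1 cm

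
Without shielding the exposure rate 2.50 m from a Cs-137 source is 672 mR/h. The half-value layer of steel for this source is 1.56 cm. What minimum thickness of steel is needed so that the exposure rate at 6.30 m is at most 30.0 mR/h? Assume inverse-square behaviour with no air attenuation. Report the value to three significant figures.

At 6.30 m, distance alone gives 672 × (2.50/6.30)² = 672 × 0.1575 = 105.8 mR/h.
Further attenuation needed: 105.8/30.0 = 3.527.
n = log₂(3.527) = 1.818 half-value layers.
Thickness = 1.818 × 1.56 cm = 2.836 cm.

2.84 cm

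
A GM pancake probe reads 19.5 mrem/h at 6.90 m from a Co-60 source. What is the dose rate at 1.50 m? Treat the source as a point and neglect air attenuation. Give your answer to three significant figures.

Using I₁d₁² = I₂d₂², the rate at 1.50 m is
19.5 × (6.90/1.50)² = 19.5 × 21.16 = 412.6 mrem/h.

413 mrem/h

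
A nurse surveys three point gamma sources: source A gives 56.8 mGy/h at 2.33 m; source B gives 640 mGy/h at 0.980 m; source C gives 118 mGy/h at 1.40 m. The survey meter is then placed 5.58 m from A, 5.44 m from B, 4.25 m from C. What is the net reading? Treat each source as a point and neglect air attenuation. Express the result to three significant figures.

By superposition, sum each source's inverse-square contribution:
A: 56.8 × (2.33/5.58)² = 9.904 mGy/h
B: 640 × (0.980/5.44)² = 20.77 mGy/h
C: 118 × (1.40/4.25)² = 12.80 mGy/h
Total = 9.904 + 20.77 + 12.80 = 43.47 mGy/h.

43.5 mGy/h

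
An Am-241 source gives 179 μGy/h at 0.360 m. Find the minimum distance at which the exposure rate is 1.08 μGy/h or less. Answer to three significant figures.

Intensity scales as (d₁/d₂)², so d₂ = d₁·√(I₁/I₂).
I₁/I₂ = 179/1.08 = 165.7, so d₂ = 0.360 × √165.7 = 4.634 m.

4.63 m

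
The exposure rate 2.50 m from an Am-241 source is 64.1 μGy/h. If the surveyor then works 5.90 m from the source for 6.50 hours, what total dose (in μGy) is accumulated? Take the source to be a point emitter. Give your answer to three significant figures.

74.8 μGy

Since intensity falls as 1/r², rate at 5.90 m:
(2.50/5.90)² = 0.1795, so 64.1 × 0.1795 = 11.51 μGy/h.
Dose = rate × time = 11.51 μGy/h × 6.500 h = 74.81 μGy.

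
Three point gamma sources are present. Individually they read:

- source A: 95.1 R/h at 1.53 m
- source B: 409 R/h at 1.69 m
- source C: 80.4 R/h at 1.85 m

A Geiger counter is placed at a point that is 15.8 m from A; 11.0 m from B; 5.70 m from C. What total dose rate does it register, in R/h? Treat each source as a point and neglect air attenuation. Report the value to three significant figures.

By superposition, sum each source's inverse-square contribution:
A: 95.1 × (1.53/15.8)² = 0.8918 R/h
B: 409 × (1.69/11.0)² = 9.654 R/h
C: 80.4 × (1.85/5.70)² = 8.469 R/h
Total = 0.8918 + 9.654 + 8.469 = 19.01 R/h.

19.0 R/h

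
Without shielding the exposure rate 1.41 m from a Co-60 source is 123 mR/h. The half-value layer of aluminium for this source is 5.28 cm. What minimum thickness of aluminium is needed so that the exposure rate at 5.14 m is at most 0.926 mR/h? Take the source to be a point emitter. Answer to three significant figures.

At 5.14 m, distance alone gives (1.41/5.14)² = 0.07525, so 123 × 0.07525 = 9.256 mR/h.
Further attenuation needed: 9.256/0.926 = 9.996.
n = log₂(9.996) = 3.321 half-value layers.
Thickness = 3.321 × 5.28 cm = 17.53 cm.

17.5 cm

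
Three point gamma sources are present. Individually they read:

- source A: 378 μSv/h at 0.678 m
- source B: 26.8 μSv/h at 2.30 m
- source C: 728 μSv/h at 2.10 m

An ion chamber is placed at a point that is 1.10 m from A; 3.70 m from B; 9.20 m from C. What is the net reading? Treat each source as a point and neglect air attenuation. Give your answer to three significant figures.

192 μSv/h

By superposition, sum each source's inverse-square contribution:
A: 378 × (0.678/1.10)² = 143.6 μSv/h
B: 26.8 × (2.30/3.70)² = 10.36 μSv/h
C: 728 × (2.10/9.20)² = 37.93 μSv/h
Total = 143.6 + 10.36 + 37.93 = 191.9 μSv/h.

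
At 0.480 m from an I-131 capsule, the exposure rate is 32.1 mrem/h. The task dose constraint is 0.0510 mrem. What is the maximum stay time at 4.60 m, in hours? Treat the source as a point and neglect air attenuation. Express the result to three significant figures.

0.146 h

By the inverse-square law, rate at 4.60 m:
32.1 × (0.480/4.60)² = 32.1 × 0.01089 = 0.3496 mrem/h.
Stay time = 0.0510 mrem ÷ 0.3496 mrem/h = 0.1459 h.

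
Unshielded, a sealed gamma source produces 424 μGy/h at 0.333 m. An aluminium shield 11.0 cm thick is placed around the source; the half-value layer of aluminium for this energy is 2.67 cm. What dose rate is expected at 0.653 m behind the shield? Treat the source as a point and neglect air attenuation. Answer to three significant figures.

Distance alone: (0.333/0.653)² = 0.2601, so 424 × 0.2601 = 110.3 μGy/h.
Shield: 11.0/2.67 = 4.120 half-value layers → attenuation 2^(−4.120) = 0.05751.
Combined: 110.3 × 0.05751 = 6.343 μGy/h.

6.34 μGy/h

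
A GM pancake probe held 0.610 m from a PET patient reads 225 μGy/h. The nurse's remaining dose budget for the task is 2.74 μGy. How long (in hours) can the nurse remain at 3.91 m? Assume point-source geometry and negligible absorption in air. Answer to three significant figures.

Since intensity falls as 1/r², rate at 3.91 m:
(0.610/3.91)² = 0.02434, so 225 × 0.02434 = 5.476 μGy/h.
Stay time = 2.74 μGy ÷ 5.476 μGy/h = 0.5004 h.

0.500 h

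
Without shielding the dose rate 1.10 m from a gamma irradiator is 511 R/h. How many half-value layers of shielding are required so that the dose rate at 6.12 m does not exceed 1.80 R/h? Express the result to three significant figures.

At 6.12 m, distance alone gives 511 × (1.10/6.12)² = 511 × 0.03231 = 16.51 R/h.
Further attenuation needed: 16.51/1.80 = 9.172.
n = log₂(9.172) = 3.197 half-value layers.

3.20 half-value layers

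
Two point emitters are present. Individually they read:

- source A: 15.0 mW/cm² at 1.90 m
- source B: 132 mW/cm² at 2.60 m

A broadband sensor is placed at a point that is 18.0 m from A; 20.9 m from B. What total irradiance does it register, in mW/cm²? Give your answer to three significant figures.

Each source contributes Iᵢ·(dᵢ/rᵢ)²; contributions add.
A: 15.0 × (1.90/18.0)² = 0.1671 mW/cm²
B: 132 × (2.60/20.9)² = 2.043 mW/cm²
Total = 0.1671 + 2.043 = 2.210 mW/cm².

2.21 mW/cm²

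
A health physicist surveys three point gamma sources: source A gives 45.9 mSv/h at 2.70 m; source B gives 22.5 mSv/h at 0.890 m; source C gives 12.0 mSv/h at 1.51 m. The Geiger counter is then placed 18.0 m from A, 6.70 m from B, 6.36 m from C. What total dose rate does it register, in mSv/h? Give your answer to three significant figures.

2.11 mSv/h

By superposition, sum each source's inverse-square contribution:
A: 45.9 × (2.70/18.0)² = 1.033 mSv/h
B: 22.5 × (0.890/6.70)² = 0.3970 mSv/h
C: 12.0 × (1.51/6.36)² = 0.6764 mSv/h
Total = 1.033 + 0.3970 + 0.6764 = 2.106 mSv/h.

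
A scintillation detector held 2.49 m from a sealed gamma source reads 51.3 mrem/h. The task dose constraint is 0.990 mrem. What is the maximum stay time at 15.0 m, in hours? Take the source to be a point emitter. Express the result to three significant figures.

Intensity scales as (d₁/d₂)², so rate at 15.0 m:
51.3 × (2.49/15.0)² = 51.3 × 0.02756 = 1.414 mrem/h.
Stay time = 0.990 mrem ÷ 1.414 mrem/h = 0.7001 h.

0.700 h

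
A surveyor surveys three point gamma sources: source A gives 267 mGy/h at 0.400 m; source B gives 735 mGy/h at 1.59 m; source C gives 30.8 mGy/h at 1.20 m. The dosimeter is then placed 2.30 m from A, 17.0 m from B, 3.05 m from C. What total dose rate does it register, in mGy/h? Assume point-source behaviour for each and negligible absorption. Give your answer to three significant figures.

19.3 mGy/h

By superposition, sum each source's inverse-square contribution:
A: 267 × (0.400/2.30)² = 8.076 mGy/h
B: 735 × (1.59/17.0)² = 6.430 mGy/h
C: 30.8 × (1.20/3.05)² = 4.768 mGy/h
Total = 8.076 + 6.430 + 4.768 = 19.27 mGy/h.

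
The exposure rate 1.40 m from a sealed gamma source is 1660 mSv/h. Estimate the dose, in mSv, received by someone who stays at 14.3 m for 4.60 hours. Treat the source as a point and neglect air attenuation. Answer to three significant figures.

Since intensity falls as 1/r², rate at 14.3 m:
1660 × (1.40/14.3)² = 1660 × 0.009585 = 15.91 mSv/h.
Dose = rate × time = 15.91 mSv/h × 4.600 h = 73.19 mSv.

73.2 mSv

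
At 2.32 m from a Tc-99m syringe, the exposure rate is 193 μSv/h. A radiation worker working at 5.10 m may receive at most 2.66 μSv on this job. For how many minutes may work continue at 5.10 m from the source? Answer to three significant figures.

Using I₁d₁² = I₂d₂², rate at 5.10 m:
193 × (2.32/5.10)² = 193 × 0.2069 = 39.93 μSv/h.
Stay time = 2.66 μSv ÷ 39.93 μSv/h = 0.06662 h = 3.997 min.

4.00 min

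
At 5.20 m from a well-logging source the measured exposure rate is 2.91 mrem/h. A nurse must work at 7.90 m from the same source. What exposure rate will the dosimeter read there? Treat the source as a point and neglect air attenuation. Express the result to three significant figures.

Intensity scales as (d₁/d₂)², so scaling from 5.20 m to 7.90 m:
(5.20/7.90)² = 0.4333, so 2.91 × 0.4333 = 1.261 mrem/h.

1.26 mrem/h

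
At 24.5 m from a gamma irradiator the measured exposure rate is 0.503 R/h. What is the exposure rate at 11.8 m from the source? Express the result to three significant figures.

Intensity scales as (d₁/d₂)², so scaling from 24.5 m to 11.8 m:
0.503 × (24.5/11.8)² = 0.503 × 4.311 = 2.168 R/h.

2.17 R/h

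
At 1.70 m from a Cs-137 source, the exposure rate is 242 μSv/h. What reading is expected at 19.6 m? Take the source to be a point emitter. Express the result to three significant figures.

1.82 μSv/h

Since intensity falls as 1/r², the rate at 19.6 m is
(1.70/19.6)² = 0.007523, so 242 × 0.007523 = 1.821 μSv/h.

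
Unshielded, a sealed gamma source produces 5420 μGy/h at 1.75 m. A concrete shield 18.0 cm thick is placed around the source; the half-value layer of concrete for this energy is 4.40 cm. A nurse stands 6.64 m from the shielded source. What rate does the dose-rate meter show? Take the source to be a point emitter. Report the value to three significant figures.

Distance alone: 5420 × (1.75/6.64)² = 5420 × 0.06946 = 376.5 μGy/h.
Shield: 18.0/4.40 = 4.091 half-value layers → attenuation 2^(−4.091) = 0.05868.
Combined: 376.5 × 0.05868 = 22.09 μGy/h.

22.1 μGy/h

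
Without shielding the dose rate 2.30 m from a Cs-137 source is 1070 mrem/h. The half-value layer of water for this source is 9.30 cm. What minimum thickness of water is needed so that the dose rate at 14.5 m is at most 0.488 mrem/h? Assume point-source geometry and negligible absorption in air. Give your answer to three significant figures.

At 14.5 m, distance alone gives 1070 × (2.30/14.5)² = 1070 × 0.02516 = 26.92 mrem/h.
Further attenuation needed: 26.92/0.488 = 55.16.
n = log₂(55.16) = 5.786 half-value layers.
Thickness = 5.786 × 9.30 cm = 53.81 cm.

53.8 cm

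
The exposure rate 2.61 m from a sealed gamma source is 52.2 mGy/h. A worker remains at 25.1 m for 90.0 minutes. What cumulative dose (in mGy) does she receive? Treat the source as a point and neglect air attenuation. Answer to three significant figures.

0.847 mGy

By the inverse-square law, rate at 25.1 m:
(2.61/25.1)² = 0.01081, so 52.2 × 0.01081 = 0.5643 mGy/h.
Dose = rate × time = 0.5643 mGy/h × 1.500 h = 0.8465 mGy.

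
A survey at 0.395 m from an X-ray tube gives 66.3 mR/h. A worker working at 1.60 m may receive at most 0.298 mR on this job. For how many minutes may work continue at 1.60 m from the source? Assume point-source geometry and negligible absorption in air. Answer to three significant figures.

4.42 min

Since intensity falls as 1/r², rate at 1.60 m:
66.3 × (0.395/1.60)² = 66.3 × 0.06095 = 4.041 mR/h.
Stay time = 0.298 mR ÷ 4.041 mR/h = 0.07374 h = 4.424 min.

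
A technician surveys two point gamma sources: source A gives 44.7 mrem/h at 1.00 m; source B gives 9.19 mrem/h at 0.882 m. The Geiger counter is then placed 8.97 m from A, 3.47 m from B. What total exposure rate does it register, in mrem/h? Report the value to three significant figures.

By superposition, sum each source's inverse-square contribution:
A: 44.7 × (1.00/8.97)² = 0.5555 mrem/h
B: 9.19 × (0.882/3.47)² = 0.5937 mrem/h
Total = 0.5555 + 0.5937 = 1.149 mrem/h.

1.15 mrem/h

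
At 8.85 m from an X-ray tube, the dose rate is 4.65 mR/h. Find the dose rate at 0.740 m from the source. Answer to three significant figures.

665 mR/h

Intensity scales as (d₁/d₂)², so the rate at 0.740 m is
4.65 × (8.85/0.740)² = 4.65 × 143.0 = 665.0 mR/h.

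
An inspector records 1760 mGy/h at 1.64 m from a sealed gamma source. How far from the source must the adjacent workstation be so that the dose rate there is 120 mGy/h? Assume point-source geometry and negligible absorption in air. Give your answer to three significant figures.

6.28 m

Intensity scales as (d₁/d₂)², so d₂ = d₁·√(I₁/I₂).
I₁/I₂ = 1760/120 = 14.67, so d₂ = 1.64 × √14.67 = 6.281 m.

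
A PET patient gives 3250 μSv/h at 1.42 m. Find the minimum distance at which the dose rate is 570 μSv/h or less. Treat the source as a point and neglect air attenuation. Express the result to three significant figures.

Intensity scales as (d₁/d₂)², so d₂ = d₁·√(I₁/I₂).
I₁/I₂ = 3250/570 = 5.702, so d₂ = 1.42 × √5.702 = 3.391 m.

3.39 m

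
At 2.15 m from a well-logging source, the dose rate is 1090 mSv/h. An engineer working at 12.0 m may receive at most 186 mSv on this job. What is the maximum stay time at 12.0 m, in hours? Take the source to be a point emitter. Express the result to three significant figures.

Applying the 1/r² law, rate at 12.0 m:
(2.15/12.0)² = 0.03210, so 1090 × 0.03210 = 34.99 mSv/h.
Stay time = 186 mSv ÷ 34.99 mSv/h = 5.316 h.

5.32 h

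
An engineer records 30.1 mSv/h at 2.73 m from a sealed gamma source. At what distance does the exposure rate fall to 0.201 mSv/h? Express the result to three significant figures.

Intensity scales as (d₁/d₂)², so d₂ = d₁·√(I₁/I₂).
I₁/I₂ = 30.1/0.201 = 149.8, so d₂ = 2.73 × √149.8 = 33.41 m.

33.4 m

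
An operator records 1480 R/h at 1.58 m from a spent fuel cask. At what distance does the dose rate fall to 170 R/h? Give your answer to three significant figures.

Applying the 1/r² law, d₂ = d₁·√(I₁/I₂).
I₁/I₂ = 1480/170 = 8.706, so d₂ = 1.58 × √8.706 = 4.662 m.

4.66 m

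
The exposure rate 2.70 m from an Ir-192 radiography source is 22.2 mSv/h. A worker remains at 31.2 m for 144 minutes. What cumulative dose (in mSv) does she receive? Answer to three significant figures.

Applying the 1/r² law, rate at 31.2 m:
(2.70/31.2)² = 0.007489, so 22.2 × 0.007489 = 0.1663 mSv/h.
Dose = rate × time = 0.1663 mSv/h × 2.400 h = 0.3991 mSv.

0.399 mSv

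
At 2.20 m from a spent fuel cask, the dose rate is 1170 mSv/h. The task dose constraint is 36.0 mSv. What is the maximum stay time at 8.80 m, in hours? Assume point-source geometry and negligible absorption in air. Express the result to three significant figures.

0.492 h

Since intensity falls as 1/r², rate at 8.80 m:
1170 × (2.20/8.80)² = 1170 × 0.06250 = 73.12 mSv/h.
Stay time = 36.0 mSv ÷ 73.12 mSv/h = 0.4923 h.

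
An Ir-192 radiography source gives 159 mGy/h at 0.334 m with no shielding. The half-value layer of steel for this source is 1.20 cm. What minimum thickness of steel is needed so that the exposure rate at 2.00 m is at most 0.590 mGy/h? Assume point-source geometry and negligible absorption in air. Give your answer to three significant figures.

3.49 cm

At 2.00 m, distance alone gives 159 × (0.334/2.00)² = 159 × 0.02789 = 4.435 mGy/h.
Further attenuation needed: 4.435/0.590 = 7.517.
n = log₂(7.517) = 2.910 half-value layers.
Thickness = 2.910 × 1.20 cm = 3.492 cm.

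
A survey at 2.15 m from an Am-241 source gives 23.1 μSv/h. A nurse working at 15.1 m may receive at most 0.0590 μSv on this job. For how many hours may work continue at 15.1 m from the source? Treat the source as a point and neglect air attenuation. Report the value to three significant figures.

Intensity scales as (d₁/d₂)², so rate at 15.1 m:
(2.15/15.1)² = 0.02027, so 23.1 × 0.02027 = 0.4682 μSv/h.
Stay time = 0.0590 μSv ÷ 0.4682 μSv/h = 0.1260 h.

0.126 h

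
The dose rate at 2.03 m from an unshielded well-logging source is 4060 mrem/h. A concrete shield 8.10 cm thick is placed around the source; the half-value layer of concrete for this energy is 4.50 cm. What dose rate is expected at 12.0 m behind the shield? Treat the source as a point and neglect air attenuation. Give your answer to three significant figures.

33.4 mrem/h

Distance alone: (2.03/12.0)² = 0.02862, so 4060 × 0.02862 = 116.2 mrem/h.
Shield: 8.10/4.50 = 1.800 half-value layers → attenuation 2^(−1.800) = 0.2872.
Combined: 116.2 × 0.2872 = 33.37 mrem/h.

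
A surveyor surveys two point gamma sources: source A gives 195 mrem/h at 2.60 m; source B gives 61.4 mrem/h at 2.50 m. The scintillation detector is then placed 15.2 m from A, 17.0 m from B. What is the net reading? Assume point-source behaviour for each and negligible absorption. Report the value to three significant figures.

7.03 mrem/h

Each source contributes Iᵢ·(dᵢ/rᵢ)²; contributions add.
A: 195 × (2.60/15.2)² = 5.706 mrem/h
B: 61.4 × (2.50/17.0)² = 1.328 mrem/h
Total = 5.706 + 1.328 = 7.034 mrem/h.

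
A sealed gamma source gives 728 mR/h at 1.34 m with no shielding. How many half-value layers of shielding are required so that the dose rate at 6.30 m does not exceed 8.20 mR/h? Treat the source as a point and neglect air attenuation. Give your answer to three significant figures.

At 6.30 m, distance alone gives (1.34/6.30)² = 0.04524, so 728 × 0.04524 = 32.93 mR/h.
Further attenuation needed: 32.93/8.20 = 4.016.
n = log₂(4.016) = 2.006 half-value layers.

2.01 half-value layers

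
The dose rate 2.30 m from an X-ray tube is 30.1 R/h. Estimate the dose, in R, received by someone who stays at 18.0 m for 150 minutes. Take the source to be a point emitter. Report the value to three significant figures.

1.23 R

Using I₁d₁² = I₂d₂², rate at 18.0 m:
30.1 × (2.30/18.0)² = 30.1 × 0.01633 = 0.4915 R/h.
Dose = rate × time = 0.4915 R/h × 2.500 h = 1.229 R.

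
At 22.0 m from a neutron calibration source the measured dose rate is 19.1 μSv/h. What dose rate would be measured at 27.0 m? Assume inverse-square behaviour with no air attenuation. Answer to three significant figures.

12.7 μSv/h

By the inverse-square law, scaling from 22.0 m to 27.0 m:
19.1 × (22.0/27.0)² = 19.1 × 0.6639 = 12.68 μSv/h.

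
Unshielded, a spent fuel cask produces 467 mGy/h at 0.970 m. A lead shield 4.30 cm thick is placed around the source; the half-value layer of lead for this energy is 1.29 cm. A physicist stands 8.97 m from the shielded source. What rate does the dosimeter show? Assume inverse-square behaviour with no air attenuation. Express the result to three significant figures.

0.542 mGy/h

Distance alone: (0.970/8.97)² = 0.01169, so 467 × 0.01169 = 5.459 mGy/h.
Shield: 4.30/1.29 = 3.333 half-value layers → attenuation 2^(−3.333) = 0.09924.
Combined: 5.459 × 0.09924 = 0.5418 mGy/h.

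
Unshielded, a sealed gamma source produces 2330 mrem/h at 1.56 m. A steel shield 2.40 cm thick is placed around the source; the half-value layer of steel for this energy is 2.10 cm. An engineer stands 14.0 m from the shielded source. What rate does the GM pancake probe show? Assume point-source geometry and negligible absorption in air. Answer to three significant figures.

Distance alone: 2330 × (1.56/14.0)² = 2330 × 0.01242 = 28.94 mrem/h.
Shield: 2.40/2.10 = 1.143 half-value layers → attenuation 2^(−1.143) = 0.4528.
Combined: 28.94 × 0.4528 = 13.10 mrem/h.

13.1 mrem/h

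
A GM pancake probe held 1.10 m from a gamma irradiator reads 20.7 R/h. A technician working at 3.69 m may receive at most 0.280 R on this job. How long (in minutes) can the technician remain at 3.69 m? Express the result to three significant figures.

9.13 min

Intensity scales as (d₁/d₂)², so rate at 3.69 m:
(1.10/3.69)² = 0.08887, so 20.7 × 0.08887 = 1.840 R/h.
Stay time = 0.280 R ÷ 1.840 R/h = 0.1522 h = 9.132 min.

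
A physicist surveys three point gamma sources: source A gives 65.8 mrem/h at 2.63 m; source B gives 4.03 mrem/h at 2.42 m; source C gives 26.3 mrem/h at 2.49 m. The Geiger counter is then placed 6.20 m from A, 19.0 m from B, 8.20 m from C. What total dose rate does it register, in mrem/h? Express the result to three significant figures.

By superposition, sum each source's inverse-square contribution:
A: 65.8 × (2.63/6.20)² = 11.84 mrem/h
B: 4.03 × (2.42/19.0)² = 0.06538 mrem/h
C: 26.3 × (2.49/8.20)² = 2.425 mrem/h
Total = 11.84 + 0.06538 + 2.425 = 14.33 mrem/h.

14.3 mrem/h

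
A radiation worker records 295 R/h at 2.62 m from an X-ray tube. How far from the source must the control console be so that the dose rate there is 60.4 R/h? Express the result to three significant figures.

5.79 m

Intensity scales as (d₁/d₂)², so d₂ = d₁·√(I₁/I₂).
I₁/I₂ = 295/60.4 = 4.884, so d₂ = 2.62 × √4.884 = 5.790 m.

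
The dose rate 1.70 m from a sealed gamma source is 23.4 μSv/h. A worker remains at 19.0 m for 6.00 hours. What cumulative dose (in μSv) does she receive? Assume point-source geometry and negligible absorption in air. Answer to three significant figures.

1.12 μSv

Intensity scales as (d₁/d₂)², so rate at 19.0 m:
23.4 × (1.70/19.0)² = 23.4 × 0.008006 = 0.1873 μSv/h.
Dose = rate × time = 0.1873 μSv/h × 6.000 h = 1.124 μSv.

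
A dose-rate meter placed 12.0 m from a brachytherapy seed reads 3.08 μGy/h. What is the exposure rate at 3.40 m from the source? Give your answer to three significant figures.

By the inverse-square law, scaling from 12.0 m to 3.40 m:
3.08 × (12.0/3.40)² = 3.08 × 12.46 = 38.38 μGy/h.

38.4 μGy/h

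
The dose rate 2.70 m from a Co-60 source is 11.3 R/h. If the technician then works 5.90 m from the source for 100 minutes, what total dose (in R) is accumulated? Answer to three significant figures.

Intensity scales as (d₁/d₂)², so rate at 5.90 m:
11.3 × (2.70/5.90)² = 11.3 × 0.2094 = 2.366 R/h.
Dose = rate × time = 2.366 R/h × 1.667 h = 3.944 R.

3.94 R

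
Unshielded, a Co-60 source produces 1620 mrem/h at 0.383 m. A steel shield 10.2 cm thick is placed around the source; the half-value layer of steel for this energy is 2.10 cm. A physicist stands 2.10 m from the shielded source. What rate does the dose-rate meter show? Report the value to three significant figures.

1.86 mrem/h

Distance alone: (0.383/2.10)² = 0.03326, so 1620 × 0.03326 = 53.88 mrem/h.
Shield: 10.2/2.10 = 4.857 half-value layers → attenuation 2^(−4.857) = 0.03451.
Combined: 53.88 × 0.03451 = 1.859 mrem/h.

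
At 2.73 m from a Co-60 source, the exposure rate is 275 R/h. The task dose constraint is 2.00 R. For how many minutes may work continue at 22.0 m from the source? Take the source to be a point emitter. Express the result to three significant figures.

Since intensity falls as 1/r², rate at 22.0 m:
275 × (2.73/22.0)² = 275 × 0.01540 = 4.235 R/h.
Stay time = 2.00 R ÷ 4.235 R/h = 0.4723 h = 28.34 min.

28.3 min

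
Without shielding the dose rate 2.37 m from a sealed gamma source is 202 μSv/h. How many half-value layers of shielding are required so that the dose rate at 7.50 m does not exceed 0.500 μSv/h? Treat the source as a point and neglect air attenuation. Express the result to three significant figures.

5.33 half-value layers

At 7.50 m, distance alone gives 202 × (2.37/7.50)² = 202 × 0.09986 = 20.17 μSv/h.
Further attenuation needed: 20.17/0.500 = 40.34.
n = log₂(40.34) = 5.334 half-value layers.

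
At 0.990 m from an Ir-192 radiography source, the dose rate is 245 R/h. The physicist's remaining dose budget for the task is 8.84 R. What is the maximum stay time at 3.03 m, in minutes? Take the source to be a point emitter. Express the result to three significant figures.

Since intensity falls as 1/r², rate at 3.03 m:
(0.990/3.03)² = 0.1068, so 245 × 0.1068 = 26.17 R/h.
Stay time = 8.84 R ÷ 26.17 R/h = 0.3378 h = 20.27 min.

20.3 min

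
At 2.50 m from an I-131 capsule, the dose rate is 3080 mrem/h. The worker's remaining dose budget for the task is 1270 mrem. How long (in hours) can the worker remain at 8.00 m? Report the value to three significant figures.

Since intensity falls as 1/r², rate at 8.00 m:
(2.50/8.00)² = 0.09766, so 3080 × 0.09766 = 300.8 mrem/h.
Stay time = 1270 mrem ÷ 300.8 mrem/h = 4.222 h.

4.22 h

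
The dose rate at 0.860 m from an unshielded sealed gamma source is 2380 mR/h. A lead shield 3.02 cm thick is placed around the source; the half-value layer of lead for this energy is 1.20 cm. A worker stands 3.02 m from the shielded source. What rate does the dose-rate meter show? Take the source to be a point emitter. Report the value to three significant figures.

Distance alone: (0.860/3.02)² = 0.08109, so 2380 × 0.08109 = 193.0 mR/h.
Shield: 3.02/1.20 = 2.517 half-value layers → attenuation 2^(−2.517) = 0.1747.
Combined: 193.0 × 0.1747 = 33.72 mR/h.

33.7 mR/h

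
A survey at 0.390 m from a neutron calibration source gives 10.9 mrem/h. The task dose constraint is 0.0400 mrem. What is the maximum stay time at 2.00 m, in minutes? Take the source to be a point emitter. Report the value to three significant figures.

Intensity scales as (d₁/d₂)², so rate at 2.00 m:
10.9 × (0.390/2.00)² = 10.9 × 0.03803 = 0.4145 mrem/h.
Stay time = 0.0400 mrem ÷ 0.4145 mrem/h = 0.09650 h = 5.790 min.

5.79 min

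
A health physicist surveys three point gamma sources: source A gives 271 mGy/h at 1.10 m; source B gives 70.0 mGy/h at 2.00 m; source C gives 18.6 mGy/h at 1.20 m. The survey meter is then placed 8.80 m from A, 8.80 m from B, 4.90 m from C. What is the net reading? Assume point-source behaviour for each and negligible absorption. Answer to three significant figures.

Each source contributes Iᵢ·(dᵢ/rᵢ)²; contributions add.
A: 271 × (1.10/8.80)² = 4.234 mGy/h
B: 70.0 × (2.00/8.80)² = 3.616 mGy/h
C: 18.6 × (1.20/4.90)² = 1.116 mGy/h
Total = 4.234 + 3.616 + 1.116 = 8.966 mGy/h.

8.97 mGy/h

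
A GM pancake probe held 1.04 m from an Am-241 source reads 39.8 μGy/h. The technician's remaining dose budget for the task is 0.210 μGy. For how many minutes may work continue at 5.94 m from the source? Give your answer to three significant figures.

10.3 min

Since intensity falls as 1/r², rate at 5.94 m:
39.8 × (1.04/5.94)² = 39.8 × 0.03065 = 1.220 μGy/h.
Stay time = 0.210 μGy ÷ 1.220 μGy/h = 0.1721 h = 10.33 min.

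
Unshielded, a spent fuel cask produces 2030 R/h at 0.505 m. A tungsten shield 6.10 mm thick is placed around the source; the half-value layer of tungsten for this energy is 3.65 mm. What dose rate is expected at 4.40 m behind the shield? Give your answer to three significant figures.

Distance alone: 2030 × (0.505/4.40)² = 2030 × 0.01317 = 26.74 R/h.
Shield: 6.10/3.65 = 1.671 half-value layers → attenuation 2^(−1.671) = 0.3140.
Combined: 26.74 × 0.3140 = 8.396 R/h.

8.40 R/h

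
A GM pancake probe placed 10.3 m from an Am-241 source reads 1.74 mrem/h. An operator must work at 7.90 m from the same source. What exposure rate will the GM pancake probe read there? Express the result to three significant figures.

2.96 mrem/h

By the inverse-square law, scaling from 10.3 m to 7.90 m:
(10.3/7.90)² = 1.700, so 1.74 × 1.700 = 2.958 mrem/h.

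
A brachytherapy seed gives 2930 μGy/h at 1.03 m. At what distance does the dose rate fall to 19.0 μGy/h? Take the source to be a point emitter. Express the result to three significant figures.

12.8 m

By the inverse-square law, d₂ = d₁·√(I₁/I₂).
I₁/I₂ = 2930/19.0 = 154.2, so d₂ = 1.03 × √154.2 = 12.79 m.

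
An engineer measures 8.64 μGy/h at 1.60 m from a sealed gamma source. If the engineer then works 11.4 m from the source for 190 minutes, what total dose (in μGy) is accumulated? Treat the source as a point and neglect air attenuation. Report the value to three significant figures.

Since intensity falls as 1/r², rate at 11.4 m:
(1.60/11.4)² = 0.01970, so 8.64 × 0.01970 = 0.1702 μGy/h.
Dose = rate × time = 0.1702 μGy/h × 3.167 h = 0.5390 μGy.

0.539 μGy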